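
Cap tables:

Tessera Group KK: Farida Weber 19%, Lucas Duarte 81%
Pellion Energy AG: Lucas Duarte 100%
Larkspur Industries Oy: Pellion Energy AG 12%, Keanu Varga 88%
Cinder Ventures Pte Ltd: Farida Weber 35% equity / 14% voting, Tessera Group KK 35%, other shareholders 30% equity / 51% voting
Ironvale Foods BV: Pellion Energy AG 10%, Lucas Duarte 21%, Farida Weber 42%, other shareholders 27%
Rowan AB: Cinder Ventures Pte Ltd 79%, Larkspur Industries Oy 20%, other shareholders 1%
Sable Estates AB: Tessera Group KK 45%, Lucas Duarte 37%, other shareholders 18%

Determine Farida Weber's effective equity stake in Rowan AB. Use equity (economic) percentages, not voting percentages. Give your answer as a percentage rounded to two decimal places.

Farida reaches Rowan along 2 paths.
Via Cinder: 35% × 79% = 27.65%.
Via Tessera → Cinder: 19% × 35% × 79% = 5.2535%.
Total: 27.65% + 5.2535% = 32.9035%.
Rounded: 32.90%.

32.90%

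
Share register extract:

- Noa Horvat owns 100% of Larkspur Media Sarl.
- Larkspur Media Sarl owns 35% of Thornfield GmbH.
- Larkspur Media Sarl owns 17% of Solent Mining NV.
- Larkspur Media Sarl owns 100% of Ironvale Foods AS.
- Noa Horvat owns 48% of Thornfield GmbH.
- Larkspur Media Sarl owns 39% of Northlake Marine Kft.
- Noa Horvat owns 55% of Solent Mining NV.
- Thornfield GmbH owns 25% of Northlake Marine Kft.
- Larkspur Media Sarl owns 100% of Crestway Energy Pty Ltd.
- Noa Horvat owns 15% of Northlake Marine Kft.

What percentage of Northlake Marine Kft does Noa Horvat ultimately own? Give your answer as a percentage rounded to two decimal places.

74.75%

Noa reaches Northlake along 4 paths.
Via Larkspur: 100% × 39% = 39%.
Via Larkspur → Thornfield: 100% × 35% × 25% = 8.75%.
Via Thornfield: 48% × 25% = 12%.
Direct stake: 15% = 15%.
Total: 39% + 8.75% + 12% + 15% = 74.75%.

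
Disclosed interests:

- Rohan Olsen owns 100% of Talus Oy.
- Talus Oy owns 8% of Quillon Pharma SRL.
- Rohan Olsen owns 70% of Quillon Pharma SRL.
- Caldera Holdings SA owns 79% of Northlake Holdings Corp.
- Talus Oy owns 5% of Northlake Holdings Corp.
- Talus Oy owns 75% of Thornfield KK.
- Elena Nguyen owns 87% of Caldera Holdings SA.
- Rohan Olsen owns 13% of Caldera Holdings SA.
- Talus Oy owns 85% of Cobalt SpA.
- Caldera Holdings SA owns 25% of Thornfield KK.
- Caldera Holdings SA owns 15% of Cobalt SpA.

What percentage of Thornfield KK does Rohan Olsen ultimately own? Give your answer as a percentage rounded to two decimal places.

Rohan reaches Thornfield along 2 paths.
Via Talus: 100% × 75% = 75%.
Via Caldera: 13% × 25% = 3.25%.
Total: 75% + 3.25% = 78.25%.

78.25%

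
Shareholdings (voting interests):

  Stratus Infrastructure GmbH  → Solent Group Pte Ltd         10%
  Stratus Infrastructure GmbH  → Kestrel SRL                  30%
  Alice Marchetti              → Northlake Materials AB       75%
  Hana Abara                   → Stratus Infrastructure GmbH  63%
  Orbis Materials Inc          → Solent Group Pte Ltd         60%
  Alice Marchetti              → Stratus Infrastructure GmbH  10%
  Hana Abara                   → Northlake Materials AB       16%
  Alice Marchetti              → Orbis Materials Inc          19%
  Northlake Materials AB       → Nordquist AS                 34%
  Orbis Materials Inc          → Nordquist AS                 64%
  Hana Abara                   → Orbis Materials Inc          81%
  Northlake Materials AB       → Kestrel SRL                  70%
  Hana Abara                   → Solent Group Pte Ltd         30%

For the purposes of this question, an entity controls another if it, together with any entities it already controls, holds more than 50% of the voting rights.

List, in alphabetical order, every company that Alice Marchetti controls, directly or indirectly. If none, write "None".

Kestrel SRL, Northlake Materials AB

Alice holds 75% of Northlake, so Alice controls Northlake.
Northlake holds 70% of Kestrel, so Alice controls Kestrel.
No other company's threshold is met.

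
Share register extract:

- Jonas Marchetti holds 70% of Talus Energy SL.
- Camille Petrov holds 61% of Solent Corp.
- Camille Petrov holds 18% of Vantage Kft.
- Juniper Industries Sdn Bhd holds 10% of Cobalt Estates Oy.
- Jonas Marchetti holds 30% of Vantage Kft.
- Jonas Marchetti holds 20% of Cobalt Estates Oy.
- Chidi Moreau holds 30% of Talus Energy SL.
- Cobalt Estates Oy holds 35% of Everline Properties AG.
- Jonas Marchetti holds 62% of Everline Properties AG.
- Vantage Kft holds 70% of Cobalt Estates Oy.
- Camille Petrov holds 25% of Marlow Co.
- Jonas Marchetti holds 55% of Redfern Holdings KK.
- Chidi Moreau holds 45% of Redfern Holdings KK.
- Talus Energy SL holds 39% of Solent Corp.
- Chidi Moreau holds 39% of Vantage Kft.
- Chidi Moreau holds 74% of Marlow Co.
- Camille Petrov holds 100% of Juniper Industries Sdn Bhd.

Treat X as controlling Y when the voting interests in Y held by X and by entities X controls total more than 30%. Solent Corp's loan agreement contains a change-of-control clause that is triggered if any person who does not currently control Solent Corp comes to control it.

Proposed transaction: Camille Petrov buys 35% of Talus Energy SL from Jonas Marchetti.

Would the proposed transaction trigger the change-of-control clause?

No

The purchase adds only to Camille's holdings (Jonas's stake shrinks), so Camille is the only person who could newly come to control Solent.
Camille holds 61% of Solent, so Camille controls Solent.
So Camille already controls Solent before the transaction.
After the purchase, Camille holds 35% of Talus directly, and Jonas's stake falls to 35%.
Camille controlled Solent already, so this is not a new person acquiring control; every other person's position is unchanged or reduced.
No new person acquires control, so the clause is not triggered.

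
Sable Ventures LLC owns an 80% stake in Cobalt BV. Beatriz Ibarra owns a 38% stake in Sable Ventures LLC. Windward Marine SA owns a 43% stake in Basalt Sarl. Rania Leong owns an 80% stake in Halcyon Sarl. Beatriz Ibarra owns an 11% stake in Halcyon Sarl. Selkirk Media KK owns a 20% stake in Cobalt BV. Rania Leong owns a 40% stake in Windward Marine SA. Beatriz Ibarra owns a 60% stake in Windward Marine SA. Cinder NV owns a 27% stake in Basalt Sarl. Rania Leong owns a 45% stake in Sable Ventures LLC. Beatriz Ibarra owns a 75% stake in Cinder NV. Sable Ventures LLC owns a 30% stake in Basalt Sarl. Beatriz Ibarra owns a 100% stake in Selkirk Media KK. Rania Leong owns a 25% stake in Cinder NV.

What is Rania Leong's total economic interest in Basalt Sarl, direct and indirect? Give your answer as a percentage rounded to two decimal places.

37.45%

Rania reaches Basalt along 3 paths.
Via Cinder: 25% × 27% = 6.75%.
Via Windward: 40% × 43% = 17.2%.
Via Sable: 45% × 30% = 13.5%.
Total: 6.75% + 17.2% + 13.5% = 37.45%.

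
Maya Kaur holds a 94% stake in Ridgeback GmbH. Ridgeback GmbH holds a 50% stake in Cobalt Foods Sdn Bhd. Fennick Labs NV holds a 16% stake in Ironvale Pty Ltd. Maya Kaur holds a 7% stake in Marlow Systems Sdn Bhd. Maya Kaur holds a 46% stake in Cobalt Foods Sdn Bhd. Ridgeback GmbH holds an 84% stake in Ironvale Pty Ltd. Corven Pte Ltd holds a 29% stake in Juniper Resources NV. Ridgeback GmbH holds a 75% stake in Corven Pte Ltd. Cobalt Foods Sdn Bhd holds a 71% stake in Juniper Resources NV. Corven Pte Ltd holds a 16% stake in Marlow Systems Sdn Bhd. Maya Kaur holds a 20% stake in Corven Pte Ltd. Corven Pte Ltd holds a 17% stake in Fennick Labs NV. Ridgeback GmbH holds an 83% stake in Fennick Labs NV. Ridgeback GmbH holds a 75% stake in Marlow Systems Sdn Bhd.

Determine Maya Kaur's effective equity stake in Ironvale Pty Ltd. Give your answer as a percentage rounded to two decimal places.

Maya reaches Ironvale along 4 paths.
Via Ridgeback: 94% × 84% = 78.96%.
Via Corven → Fennick: 20% × 17% × 16% = 0.544%.
Via Ridgeback → Corven → Fennick: 94% × 75% × 17% × 16% = 1.9176%.
Via Ridgeback → Fennick: 94% × 83% × 16% = 12.4832%.
Total: 78.96% + 0.544% + 1.9176% + 12.4832% = 93.9048%.
Rounded: 93.90%.

93.90%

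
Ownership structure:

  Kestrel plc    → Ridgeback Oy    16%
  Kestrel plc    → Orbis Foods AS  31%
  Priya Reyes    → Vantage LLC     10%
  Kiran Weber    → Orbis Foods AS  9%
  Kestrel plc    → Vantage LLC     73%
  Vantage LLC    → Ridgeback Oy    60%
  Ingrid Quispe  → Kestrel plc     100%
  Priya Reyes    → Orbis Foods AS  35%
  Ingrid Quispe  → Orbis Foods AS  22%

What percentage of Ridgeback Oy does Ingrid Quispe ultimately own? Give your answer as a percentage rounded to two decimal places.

59.80%

Ingrid reaches Ridgeback along 2 paths.
Via Kestrel: 100% × 16% = 16%.
Via Kestrel → Vantage: 100% × 73% × 60% = 43.8%.
Total: 16% + 43.8% = 59.8%.
Rounded: 59.80%.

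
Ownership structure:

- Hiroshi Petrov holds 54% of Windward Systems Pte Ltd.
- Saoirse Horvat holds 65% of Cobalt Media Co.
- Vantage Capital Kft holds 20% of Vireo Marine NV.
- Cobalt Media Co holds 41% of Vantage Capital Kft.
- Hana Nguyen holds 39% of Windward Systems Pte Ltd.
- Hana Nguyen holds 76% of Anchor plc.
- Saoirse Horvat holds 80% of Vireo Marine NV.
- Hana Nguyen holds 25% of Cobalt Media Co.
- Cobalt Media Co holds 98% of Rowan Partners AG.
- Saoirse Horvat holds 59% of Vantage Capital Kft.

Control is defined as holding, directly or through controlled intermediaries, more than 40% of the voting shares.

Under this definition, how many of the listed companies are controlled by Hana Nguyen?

1

Hana holds 76% of Anchor, so Hana controls Anchor.
No other company's threshold is met.
Hana controls 1 company.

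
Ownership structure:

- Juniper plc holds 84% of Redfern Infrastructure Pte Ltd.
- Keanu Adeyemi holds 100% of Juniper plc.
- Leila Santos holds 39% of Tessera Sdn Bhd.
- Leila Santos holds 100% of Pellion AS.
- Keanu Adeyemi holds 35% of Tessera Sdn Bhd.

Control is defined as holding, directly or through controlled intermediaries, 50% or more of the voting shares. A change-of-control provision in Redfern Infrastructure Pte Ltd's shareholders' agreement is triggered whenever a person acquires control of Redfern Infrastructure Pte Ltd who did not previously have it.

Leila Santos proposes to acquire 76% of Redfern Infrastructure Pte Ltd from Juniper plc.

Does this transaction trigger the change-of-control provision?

Yes

The purchase adds only to Leila's holdings (Juniper's stake shrinks), so Leila is the only person who could newly come to control Redfern.
Leila holds 100% of Pellion, so Leila controls Pellion.
Neither Leila nor any entity Leila controls holds any voting interest in Redfern.
So before the transaction, Leila does not control Redfern.
After the purchase, Leila holds 76% of Redfern directly, and Juniper's stake falls to 8%.
Leila holds 76% of Redfern, so Leila controls Redfern.
Leila did not control Redfern before and does after, so the clause is triggered.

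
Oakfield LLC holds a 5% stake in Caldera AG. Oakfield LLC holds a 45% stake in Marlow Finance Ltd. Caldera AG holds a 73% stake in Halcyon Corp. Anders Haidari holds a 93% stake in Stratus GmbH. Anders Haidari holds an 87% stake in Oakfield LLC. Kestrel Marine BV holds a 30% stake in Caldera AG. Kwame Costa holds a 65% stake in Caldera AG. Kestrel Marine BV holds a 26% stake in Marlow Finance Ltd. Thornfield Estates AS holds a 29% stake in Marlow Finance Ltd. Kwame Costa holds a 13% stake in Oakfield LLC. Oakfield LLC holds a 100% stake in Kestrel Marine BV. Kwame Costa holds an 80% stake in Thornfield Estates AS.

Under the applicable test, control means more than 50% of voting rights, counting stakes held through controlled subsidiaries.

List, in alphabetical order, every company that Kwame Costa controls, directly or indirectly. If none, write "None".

Kwame holds 80% of Thornfield, so Kwame controls Thornfield.
Kwame holds 65% of Caldera, so Kwame controls Caldera.
Caldera holds 73% of Halcyon, so Kwame controls Halcyon.
No other company's threshold is met.

Caldera AG, Halcyon Corp, Thornfield Estates AS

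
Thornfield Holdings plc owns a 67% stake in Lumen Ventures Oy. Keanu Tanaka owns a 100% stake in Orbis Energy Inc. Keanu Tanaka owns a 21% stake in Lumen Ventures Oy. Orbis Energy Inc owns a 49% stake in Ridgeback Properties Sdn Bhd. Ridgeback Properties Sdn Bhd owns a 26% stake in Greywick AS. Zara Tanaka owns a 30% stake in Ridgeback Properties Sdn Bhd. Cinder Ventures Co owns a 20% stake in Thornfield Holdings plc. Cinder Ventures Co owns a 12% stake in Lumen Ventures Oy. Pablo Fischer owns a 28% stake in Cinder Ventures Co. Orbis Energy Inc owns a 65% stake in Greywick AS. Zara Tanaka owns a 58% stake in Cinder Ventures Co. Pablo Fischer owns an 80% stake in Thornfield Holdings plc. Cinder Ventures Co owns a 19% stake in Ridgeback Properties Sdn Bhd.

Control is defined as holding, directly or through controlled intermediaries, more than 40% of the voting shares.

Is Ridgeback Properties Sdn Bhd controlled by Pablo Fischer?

Pablo holds 80% of Thornfield, so Pablo controls Thornfield.
Thornfield holds 67% of Lumen, so Pablo controls Lumen.
Neither Pablo nor any entity Pablo controls holds any voting interest in Ridgeback.
So Pablo does not control Ridgeback.

No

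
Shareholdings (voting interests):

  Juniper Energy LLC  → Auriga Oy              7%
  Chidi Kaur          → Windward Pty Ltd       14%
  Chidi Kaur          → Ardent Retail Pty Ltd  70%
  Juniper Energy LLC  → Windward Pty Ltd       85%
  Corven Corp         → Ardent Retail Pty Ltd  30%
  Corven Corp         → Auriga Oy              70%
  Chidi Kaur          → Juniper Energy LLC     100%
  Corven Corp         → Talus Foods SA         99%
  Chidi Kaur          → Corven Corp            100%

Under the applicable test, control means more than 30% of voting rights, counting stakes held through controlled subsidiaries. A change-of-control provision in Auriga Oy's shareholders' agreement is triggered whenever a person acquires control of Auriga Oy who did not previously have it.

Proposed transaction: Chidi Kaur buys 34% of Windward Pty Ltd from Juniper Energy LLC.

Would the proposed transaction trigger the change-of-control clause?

The purchase adds only to Chidi's holdings (Juniper's stake shrinks), so Chidi is the only person who could newly come to control Auriga.
Chidi holds 100% of Juniper, so Chidi controls Juniper.
Chidi holds 100% of Corven, so Chidi controls Corven.
Corven and Juniper together hold 70% + 7% = 77% of Auriga, so Chidi controls Auriga.
So Chidi already controls Auriga before the transaction.
After the purchase, Chidi's direct stake in Windward rises to 14% + 34% = 48%, and Juniper's stake falls to 51%.
Chidi controlled Auriga already, so this is not a new person acquiring control; every other person's position is unchanged or reduced.
No new person acquires control, so the clause is not triggered.

No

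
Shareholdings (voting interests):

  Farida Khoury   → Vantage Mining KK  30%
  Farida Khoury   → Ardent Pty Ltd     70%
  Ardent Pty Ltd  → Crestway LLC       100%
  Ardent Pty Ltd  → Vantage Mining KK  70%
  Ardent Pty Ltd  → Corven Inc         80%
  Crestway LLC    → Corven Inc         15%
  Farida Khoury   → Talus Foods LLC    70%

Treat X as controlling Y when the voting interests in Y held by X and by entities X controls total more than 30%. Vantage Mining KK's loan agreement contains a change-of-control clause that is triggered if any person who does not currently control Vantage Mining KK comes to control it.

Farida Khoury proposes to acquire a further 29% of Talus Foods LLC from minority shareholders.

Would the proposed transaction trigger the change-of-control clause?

The purchase changes only Farida's holdings, so Farida is the only person who could newly come to control Vantage.
Farida holds 70% of Ardent, so Farida controls Ardent.
Ardent and Farida together hold 70% + 30% = 100% of Vantage, so Farida controls Vantage.
So Farida already controls Vantage before the transaction.
After the purchase, Farida's direct stake in Talus rises to 70% + 29% = 99%.
Farida controlled Vantage already, so this is not a new person acquiring control; every other person's position is unchanged or reduced.
No new person acquires control, so the clause is not triggered.

No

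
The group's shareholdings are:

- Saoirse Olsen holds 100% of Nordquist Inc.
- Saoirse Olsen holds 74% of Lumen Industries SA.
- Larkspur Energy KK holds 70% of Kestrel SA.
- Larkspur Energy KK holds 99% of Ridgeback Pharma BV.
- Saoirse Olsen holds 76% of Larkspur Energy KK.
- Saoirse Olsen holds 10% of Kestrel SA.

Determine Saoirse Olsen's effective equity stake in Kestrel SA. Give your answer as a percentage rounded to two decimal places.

63.20%

Saoirse reaches Kestrel along 2 paths.
Direct stake: 10% = 10%.
Via Larkspur: 76% × 70% = 53.2%.
Total: 10% + 53.2% = 63.2%.
Rounded: 63.20%.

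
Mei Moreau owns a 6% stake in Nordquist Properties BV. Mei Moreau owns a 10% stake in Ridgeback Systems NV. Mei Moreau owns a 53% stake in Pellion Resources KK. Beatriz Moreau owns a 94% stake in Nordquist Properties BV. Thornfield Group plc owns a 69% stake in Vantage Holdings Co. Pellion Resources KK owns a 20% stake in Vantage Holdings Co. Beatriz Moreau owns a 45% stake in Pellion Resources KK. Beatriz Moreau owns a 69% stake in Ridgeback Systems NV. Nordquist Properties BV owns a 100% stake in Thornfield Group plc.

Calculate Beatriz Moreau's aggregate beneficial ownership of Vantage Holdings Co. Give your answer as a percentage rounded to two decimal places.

73.86%

Beatriz reaches Vantage along 2 paths.
Via Pellion: 45% × 20% = 9%.
Via Nordquist → Thornfield: 94% × 100% × 69% = 64.86%.
Total: 9% + 64.86% = 73.86%.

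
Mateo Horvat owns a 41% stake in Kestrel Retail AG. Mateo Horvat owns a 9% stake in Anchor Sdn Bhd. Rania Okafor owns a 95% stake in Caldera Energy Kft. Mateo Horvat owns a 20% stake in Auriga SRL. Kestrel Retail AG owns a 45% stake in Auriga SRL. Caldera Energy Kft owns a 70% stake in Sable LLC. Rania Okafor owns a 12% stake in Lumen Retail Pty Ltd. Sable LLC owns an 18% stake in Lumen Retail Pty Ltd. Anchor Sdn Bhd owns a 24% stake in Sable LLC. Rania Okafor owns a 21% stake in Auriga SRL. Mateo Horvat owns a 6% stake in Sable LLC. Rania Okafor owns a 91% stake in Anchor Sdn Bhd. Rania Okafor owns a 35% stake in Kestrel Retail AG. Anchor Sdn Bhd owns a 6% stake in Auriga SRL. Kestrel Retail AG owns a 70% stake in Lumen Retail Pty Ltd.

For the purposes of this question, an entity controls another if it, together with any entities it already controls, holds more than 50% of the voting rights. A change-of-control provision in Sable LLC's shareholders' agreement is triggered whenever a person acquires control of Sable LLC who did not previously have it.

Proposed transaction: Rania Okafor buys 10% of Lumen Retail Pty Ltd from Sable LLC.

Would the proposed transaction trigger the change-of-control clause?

No

The purchase adds only to Rania's holdings (Sable's stake shrinks), so Rania is the only person who could newly come to control Sable.
Rania holds 95% of Caldera, so Rania controls Caldera.
Rania holds 91% of Anchor, so Rania controls Anchor.
Anchor and Caldera together hold 24% + 70% = 94% of Sable, so Rania controls Sable.
So Rania already controls Sable before the transaction.
After the purchase, Rania's direct stake in Lumen rises to 12% + 10% = 22%, and Sable's stake falls to 8%.
Rania controlled Sable already, so this is not a new person acquiring control; every other person's position is unchanged or reduced.
No new person acquires control, so the clause is not triggered.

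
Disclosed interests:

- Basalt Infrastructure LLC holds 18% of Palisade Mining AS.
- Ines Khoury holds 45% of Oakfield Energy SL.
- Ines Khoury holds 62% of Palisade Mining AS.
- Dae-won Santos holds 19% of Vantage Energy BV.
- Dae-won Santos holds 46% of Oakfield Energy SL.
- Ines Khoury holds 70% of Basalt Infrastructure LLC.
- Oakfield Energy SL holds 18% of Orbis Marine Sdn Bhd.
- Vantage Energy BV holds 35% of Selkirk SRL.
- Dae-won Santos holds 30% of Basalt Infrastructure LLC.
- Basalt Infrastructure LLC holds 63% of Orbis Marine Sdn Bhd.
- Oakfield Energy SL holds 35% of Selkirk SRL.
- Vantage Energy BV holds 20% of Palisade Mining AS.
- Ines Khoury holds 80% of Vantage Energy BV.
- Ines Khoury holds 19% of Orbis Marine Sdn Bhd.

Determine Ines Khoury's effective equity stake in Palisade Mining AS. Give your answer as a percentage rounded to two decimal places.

Ines reaches Palisade along 3 paths.
Direct stake: 62% = 62%.
Via Basalt: 70% × 18% = 12.6%.
Via Vantage: 80% × 20% = 16%.
Total: 62% + 12.6% + 16% = 90.6%.
Rounded: 90.60%.

90.60%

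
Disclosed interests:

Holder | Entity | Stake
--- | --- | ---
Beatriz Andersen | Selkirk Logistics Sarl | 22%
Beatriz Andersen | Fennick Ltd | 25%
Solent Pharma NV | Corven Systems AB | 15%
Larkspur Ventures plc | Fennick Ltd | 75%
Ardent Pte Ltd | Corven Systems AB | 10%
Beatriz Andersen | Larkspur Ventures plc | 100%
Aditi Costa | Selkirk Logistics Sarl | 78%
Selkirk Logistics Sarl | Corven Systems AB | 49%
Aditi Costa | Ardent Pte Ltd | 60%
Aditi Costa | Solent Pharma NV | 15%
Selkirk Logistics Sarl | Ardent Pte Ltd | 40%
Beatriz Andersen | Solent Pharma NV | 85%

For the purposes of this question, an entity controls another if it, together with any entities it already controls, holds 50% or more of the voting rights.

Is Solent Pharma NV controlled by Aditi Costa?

Aditi holds 78% of Selkirk, so Aditi controls Selkirk.
Aditi and Selkirk together hold 60% + 40% = 100% of Ardent, so Aditi controls Ardent.
Selkirk and Ardent together hold 49% + 10% = 59% of Corven, so Aditi controls Corven.
In Solent, Aditi's side holds only 15%, not ≥ 50%.
So Aditi does not control Solent.

No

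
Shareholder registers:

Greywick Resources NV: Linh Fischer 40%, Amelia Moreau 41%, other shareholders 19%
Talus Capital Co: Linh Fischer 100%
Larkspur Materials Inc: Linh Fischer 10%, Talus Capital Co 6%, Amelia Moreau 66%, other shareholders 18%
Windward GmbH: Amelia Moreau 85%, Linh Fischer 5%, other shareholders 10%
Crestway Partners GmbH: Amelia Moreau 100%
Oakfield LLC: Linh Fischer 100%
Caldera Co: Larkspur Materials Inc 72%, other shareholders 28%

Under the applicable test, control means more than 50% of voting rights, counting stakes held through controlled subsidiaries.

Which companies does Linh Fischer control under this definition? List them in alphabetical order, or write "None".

Oakfield LLC, Talus Capital Co

Linh holds 100% of Talus, so Linh controls Talus.
Linh holds 100% of Oakfield, so Linh controls Oakfield.
No other company's threshold is met.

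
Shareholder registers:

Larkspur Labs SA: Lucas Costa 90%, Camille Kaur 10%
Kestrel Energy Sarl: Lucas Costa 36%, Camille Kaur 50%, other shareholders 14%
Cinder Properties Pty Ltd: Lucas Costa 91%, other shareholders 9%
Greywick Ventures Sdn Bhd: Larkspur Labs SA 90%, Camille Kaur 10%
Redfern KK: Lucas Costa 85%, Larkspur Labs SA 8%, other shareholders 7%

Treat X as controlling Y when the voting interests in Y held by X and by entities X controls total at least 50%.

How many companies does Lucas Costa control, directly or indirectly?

4

Lucas holds 90% of Larkspur, so Lucas controls Larkspur.
Lucas holds 91% of Cinder, so Lucas controls Cinder.
Larkspur holds 90% of Greywick, so Lucas controls Greywick.
Lucas and Larkspur together hold 85% + 8% = 93% of Redfern, so Lucas controls Redfern.
No other company's threshold is met.
Lucas controls 4 companies.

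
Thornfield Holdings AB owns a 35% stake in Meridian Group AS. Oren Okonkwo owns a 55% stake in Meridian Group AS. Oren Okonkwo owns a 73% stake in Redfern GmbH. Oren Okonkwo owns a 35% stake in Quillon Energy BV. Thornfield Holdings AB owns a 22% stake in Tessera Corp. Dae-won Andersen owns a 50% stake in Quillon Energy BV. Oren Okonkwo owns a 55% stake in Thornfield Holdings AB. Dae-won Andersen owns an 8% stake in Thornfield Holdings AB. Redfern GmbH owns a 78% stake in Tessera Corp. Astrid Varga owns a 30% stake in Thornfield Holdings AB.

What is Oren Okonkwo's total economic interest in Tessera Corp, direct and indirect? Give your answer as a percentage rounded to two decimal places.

69.04%

Oren reaches Tessera along 2 paths.
Via Redfern: 73% × 78% = 56.94%.
Via Thornfield: 55% × 22% = 12.1%.
Total: 56.94% + 12.1% = 69.04%.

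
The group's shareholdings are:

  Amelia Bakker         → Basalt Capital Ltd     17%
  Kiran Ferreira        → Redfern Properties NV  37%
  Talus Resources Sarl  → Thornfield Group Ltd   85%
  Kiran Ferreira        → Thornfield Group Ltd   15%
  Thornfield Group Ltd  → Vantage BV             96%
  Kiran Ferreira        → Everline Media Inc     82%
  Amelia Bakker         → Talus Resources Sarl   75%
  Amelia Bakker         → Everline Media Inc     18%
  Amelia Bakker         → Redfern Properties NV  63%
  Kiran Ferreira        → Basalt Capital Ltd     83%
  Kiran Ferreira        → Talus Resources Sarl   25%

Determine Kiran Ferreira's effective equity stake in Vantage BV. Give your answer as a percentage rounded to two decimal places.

34.80%

Kiran reaches Vantage along 2 paths.
Via Thornfield: 15% × 96% = 14.4%.
Via Talus → Thornfield: 25% × 85% × 96% = 20.4%.
Total: 14.4% + 20.4% = 34.8%.
Rounded: 34.80%.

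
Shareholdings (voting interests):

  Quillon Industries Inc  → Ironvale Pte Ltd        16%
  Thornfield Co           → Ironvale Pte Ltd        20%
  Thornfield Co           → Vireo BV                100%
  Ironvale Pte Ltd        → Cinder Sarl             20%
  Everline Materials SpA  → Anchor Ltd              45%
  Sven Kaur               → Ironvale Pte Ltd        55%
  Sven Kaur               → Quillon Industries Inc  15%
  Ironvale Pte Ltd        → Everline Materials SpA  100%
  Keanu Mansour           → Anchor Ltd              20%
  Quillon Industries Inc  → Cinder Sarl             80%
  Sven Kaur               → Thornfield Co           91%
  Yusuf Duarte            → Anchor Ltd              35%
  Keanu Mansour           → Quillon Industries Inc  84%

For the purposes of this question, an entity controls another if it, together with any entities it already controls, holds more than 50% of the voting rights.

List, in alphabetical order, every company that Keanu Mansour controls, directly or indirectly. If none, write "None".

Keanu holds 84% of Quillon, so Keanu controls Quillon.
Quillon holds 80% of Cinder, so Keanu controls Cinder.
No other company's threshold is met.

Cinder Sarl, Quillon Industries Inc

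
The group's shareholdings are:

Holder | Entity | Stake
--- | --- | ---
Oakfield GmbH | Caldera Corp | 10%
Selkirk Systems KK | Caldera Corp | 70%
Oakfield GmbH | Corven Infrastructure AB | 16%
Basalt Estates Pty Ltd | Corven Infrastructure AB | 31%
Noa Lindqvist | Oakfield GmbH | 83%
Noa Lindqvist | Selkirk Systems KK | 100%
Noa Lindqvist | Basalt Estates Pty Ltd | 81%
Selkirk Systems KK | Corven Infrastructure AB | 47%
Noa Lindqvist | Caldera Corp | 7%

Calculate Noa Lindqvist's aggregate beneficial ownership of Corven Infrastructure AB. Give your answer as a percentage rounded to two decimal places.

Noa reaches Corven along 3 paths.
Via Basalt: 81% × 31% = 25.11%.
Via Selkirk: 100% × 47% = 47%.
Via Oakfield: 83% × 16% = 13.28%.
Total: 25.11% + 47% + 13.28% = 85.39%.

85.39%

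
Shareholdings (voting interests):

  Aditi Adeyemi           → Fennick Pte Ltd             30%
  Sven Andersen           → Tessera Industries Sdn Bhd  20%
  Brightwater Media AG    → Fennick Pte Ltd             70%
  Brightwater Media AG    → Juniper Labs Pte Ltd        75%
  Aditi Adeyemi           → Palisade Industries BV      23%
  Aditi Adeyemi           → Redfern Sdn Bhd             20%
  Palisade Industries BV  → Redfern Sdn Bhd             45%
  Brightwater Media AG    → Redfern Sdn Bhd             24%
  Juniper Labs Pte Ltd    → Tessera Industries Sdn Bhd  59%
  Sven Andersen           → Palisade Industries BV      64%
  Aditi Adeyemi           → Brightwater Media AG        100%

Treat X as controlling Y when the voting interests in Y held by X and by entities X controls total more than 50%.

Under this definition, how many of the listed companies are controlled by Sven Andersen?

Sven holds 64% of Palisade, so Sven controls Palisade.
No other company's threshold is met.
Sven controls 1 company.

1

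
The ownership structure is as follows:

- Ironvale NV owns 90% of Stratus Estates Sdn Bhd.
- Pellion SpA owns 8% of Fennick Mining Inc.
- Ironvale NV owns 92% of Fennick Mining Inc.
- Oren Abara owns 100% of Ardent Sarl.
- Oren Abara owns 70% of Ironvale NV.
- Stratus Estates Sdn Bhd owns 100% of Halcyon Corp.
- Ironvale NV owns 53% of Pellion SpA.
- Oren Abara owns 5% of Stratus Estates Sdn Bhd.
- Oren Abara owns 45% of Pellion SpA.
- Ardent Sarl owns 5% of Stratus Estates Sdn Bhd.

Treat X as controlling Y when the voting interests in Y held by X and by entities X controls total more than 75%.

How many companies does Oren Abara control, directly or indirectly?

1

Oren holds 100% of Ardent, so Oren controls Ardent.
No other company's threshold is met.
Oren controls 1 company.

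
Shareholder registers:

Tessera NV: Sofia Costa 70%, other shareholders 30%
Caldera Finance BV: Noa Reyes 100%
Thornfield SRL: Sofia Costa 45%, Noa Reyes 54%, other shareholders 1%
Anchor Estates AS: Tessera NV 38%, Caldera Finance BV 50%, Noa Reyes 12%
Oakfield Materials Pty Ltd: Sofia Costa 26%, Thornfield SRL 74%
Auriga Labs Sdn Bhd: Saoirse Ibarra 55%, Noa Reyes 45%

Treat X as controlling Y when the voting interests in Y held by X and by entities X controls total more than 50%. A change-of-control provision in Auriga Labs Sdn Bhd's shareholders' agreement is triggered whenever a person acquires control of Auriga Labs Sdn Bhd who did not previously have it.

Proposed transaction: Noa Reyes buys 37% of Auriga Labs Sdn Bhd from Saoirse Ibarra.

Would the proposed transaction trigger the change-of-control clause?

Yes

The purchase adds only to Noa's holdings (Saoirse's stake shrinks), so Noa is the only person who could newly come to control Auriga.
Noa holds 100% of Caldera, so Noa controls Caldera.
Noa holds 54% of Thornfield, so Noa controls Thornfield.
Caldera and Noa together hold 50% + 12% = 62% of Anchor, so Noa controls Anchor.
Thornfield holds 74% of Oakfield, so Noa controls Oakfield.
In Auriga, Noa's side holds only 45%, not > 50%.
So before the transaction, Noa does not control Auriga.
After the purchase, Noa's direct stake in Auriga rises to 45% + 37% = 82%, and Saoirse's stake falls to 18%.
Noa holds 82% of Auriga, so Noa controls Auriga.
Noa did not control Auriga before and does after, so the clause is triggered.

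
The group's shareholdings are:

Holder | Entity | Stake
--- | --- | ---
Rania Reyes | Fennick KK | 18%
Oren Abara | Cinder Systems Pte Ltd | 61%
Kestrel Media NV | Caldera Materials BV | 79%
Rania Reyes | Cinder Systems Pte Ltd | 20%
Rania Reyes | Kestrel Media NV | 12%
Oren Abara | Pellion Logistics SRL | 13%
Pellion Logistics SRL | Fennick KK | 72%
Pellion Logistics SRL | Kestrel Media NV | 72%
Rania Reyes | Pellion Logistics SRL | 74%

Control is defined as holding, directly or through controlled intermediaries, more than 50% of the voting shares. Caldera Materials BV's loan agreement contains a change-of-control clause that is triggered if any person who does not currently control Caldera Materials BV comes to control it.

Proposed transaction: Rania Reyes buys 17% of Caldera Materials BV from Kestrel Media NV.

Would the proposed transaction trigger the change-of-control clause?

The purchase adds only to Rania's holdings (Kestrel's stake shrinks), so Rania is the only person who could newly come to control Caldera.
Rania holds 74% of Pellion, so Rania controls Pellion.
Pellion and Rania together hold 72% + 12% = 84% of Kestrel, so Rania controls Kestrel.
Kestrel holds 79% of Caldera, so Rania controls Caldera.
So Rania already controls Caldera before the transaction.
After the purchase, Rania holds 17% of Caldera directly, and Kestrel's stake falls to 62%.
Rania controlled Caldera already, so this is not a new person acquiring control; every other person's position is unchanged or reduced.
No new person acquires control, so the clause is not triggered.

No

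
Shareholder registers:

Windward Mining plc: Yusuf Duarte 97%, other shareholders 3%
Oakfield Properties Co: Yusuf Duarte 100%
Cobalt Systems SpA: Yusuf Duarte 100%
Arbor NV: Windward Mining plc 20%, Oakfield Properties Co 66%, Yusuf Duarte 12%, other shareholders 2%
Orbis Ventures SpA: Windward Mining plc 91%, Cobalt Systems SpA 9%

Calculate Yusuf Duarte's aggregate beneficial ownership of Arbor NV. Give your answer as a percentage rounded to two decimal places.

97.40%

Yusuf reaches Arbor along 3 paths.
Via Windward: 97% × 20% = 19.4%.
Via Oakfield: 100% × 66% = 66%.
Direct stake: 12% = 12%.
Total: 19.4% + 66% + 12% = 97.4%.
Rounded: 97.40%.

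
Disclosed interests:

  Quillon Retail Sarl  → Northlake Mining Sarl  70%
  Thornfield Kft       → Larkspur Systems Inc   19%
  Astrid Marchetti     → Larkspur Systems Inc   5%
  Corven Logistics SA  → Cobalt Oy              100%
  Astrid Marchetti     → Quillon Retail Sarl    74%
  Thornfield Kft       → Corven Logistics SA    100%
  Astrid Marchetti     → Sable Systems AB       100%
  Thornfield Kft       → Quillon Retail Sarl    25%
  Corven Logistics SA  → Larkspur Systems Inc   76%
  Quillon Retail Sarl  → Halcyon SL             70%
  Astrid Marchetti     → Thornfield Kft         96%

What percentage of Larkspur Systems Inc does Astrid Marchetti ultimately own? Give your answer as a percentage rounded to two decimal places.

96.20%

Astrid reaches Larkspur along 3 paths.
Via Thornfield → Corven: 96% × 100% × 76% = 72.96%.
Direct stake: 5% = 5%.
Via Thornfield: 96% × 19% = 18.24%.
Total: 72.96% + 5% + 18.24% = 96.2%.
Rounded: 96.20%.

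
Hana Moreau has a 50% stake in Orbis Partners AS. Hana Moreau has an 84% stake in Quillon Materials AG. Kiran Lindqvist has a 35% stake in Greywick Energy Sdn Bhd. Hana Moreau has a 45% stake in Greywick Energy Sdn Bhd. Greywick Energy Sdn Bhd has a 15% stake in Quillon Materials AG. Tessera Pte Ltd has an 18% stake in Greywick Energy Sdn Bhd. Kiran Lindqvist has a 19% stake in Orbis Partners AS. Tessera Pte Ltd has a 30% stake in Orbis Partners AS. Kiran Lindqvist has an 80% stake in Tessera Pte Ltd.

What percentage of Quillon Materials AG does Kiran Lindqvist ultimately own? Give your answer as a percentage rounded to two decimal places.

Kiran reaches Quillon along 2 paths.
Via Greywick: 35% × 15% = 5.25%.
Via Tessera → Greywick: 80% × 18% × 15% = 2.16%.
Total: 5.25% + 2.16% = 7.41%.

7.41%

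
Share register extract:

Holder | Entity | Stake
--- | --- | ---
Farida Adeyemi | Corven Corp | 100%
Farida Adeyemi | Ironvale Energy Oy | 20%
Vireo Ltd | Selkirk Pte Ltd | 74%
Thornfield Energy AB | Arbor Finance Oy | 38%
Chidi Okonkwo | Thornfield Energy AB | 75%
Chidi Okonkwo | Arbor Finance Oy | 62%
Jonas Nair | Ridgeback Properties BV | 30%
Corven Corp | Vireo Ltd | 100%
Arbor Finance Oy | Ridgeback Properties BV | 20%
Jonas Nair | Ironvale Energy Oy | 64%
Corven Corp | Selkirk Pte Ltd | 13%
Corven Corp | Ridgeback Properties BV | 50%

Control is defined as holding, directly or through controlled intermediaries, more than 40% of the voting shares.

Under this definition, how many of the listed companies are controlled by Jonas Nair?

1

Jonas holds 64% of Ironvale, so Jonas controls Ironvale.
No other company's threshold is met.
Jonas controls 1 company.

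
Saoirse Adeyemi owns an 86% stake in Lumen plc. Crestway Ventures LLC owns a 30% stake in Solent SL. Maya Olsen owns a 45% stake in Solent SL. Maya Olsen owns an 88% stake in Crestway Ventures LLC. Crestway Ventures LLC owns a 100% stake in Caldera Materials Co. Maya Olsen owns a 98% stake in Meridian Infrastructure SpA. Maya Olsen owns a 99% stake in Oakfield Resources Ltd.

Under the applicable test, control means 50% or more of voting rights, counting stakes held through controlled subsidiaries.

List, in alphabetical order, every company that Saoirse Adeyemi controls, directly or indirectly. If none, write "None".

Saoirse holds 86% of Lumen, so Saoirse controls Lumen.
No other company's threshold is met.

Lumen plc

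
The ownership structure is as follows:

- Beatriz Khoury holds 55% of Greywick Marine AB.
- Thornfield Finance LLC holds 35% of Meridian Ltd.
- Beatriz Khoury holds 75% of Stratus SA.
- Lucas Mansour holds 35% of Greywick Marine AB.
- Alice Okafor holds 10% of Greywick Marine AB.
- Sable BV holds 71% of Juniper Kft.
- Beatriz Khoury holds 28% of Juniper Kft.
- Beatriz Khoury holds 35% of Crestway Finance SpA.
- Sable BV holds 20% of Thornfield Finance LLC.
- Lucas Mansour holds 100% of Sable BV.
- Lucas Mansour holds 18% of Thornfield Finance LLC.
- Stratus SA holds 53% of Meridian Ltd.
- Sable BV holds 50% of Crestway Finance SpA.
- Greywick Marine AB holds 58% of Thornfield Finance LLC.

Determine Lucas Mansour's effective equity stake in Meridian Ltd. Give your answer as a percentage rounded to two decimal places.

20.41%

Lucas reaches Meridian along 3 paths.
Via Greywick → Thornfield: 35% × 58% × 35% = 7.105%.
Via Sable → Thornfield: 100% × 20% × 35% = 7%.
Via Thornfield: 18% × 35% = 6.3%.
Total: 7.105% + 7% + 6.3% = 20.405%.
Rounded: 20.41%.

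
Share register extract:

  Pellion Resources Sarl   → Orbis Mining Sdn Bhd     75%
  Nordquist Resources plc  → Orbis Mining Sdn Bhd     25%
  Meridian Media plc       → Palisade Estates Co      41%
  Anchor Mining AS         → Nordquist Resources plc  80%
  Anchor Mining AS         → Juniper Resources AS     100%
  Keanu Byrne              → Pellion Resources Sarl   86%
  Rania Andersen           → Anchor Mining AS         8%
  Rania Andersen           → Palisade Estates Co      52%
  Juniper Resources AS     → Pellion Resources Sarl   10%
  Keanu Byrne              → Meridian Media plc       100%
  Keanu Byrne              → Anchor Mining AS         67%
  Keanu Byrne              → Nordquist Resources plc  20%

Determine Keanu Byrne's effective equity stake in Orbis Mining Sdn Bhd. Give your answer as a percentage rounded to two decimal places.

87.93%

Keanu reaches Orbis along 4 paths.
Via Pellion: 86% × 75% = 64.5%.
Via Anchor → Juniper → Pellion: 67% × 100% × 10% × 75% = 5.025%.
Via Anchor → Nordquist: 67% × 80% × 25% = 13.4%.
Via Nordquist: 20% × 25% = 5%.
Total: 64.5% + 5.025% + 13.4% + 5% = 87.925%.
Rounded: 87.93%.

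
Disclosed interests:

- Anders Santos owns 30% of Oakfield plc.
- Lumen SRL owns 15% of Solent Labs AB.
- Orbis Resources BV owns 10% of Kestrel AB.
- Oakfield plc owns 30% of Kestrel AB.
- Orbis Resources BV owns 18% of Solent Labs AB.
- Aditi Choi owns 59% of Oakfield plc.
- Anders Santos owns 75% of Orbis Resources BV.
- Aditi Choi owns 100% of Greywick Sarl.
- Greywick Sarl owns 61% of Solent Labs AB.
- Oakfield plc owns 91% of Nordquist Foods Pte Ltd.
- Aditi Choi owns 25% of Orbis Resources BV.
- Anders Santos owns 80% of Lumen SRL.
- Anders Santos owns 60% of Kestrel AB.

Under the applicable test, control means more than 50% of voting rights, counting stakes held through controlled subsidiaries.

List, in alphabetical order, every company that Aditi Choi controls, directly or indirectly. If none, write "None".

Aditi holds 59% of Oakfield, so Aditi controls Oakfield.
Aditi holds 100% of Greywick, so Aditi controls Greywick.
Greywick holds 61% of Solent, so Aditi controls Solent.
Oakfield holds 91% of Nordquist, so Aditi controls Nordquist.
No other company's threshold is met.

Greywick Sarl, Nordquist Foods Pte Ltd, Oakfield plc, Solent Labs AB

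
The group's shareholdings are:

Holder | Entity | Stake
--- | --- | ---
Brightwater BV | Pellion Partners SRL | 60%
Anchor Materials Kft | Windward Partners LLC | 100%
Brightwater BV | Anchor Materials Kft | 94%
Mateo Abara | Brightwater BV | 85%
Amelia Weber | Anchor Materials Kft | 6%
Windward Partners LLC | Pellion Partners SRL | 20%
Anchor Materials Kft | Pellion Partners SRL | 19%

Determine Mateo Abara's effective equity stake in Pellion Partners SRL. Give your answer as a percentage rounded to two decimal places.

Mateo reaches Pellion along 3 paths.
Via Brightwater: 85% × 60% = 51%.
Via Brightwater → Anchor → Windward: 85% × 94% × 100% × 20% = 15.98%.
Via Brightwater → Anchor: 85% × 94% × 19% = 15.181%.
Total: 51% + 15.98% + 15.181% = 82.161%.
Rounded: 82.16%.

82.16%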